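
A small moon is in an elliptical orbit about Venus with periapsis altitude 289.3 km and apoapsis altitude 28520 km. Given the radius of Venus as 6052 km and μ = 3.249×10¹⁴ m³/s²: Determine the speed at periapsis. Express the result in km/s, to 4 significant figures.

v ≈ 9.305 km/s

r_p = 6052 + 289.3 = 6341.3 km = 6.3413×10⁶ m.
r_a = 6052 + 28520 = 34572 km = 3.4572×10⁷ m.
Semi-major axis a = (r_p + r_a)/2 = 20457 km = 2.046×10⁷ m.
Vis-viva: v² = μ(2/r − 1/a) = 3.249×10¹⁴ × (3.154×10⁻⁷ − 4.888×10⁻⁸) = 8.659×10⁷ m²/s².
v = 9305 m/s = 9.305 km/s.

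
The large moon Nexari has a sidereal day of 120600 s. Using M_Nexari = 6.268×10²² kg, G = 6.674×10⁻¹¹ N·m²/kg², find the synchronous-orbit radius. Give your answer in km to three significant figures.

μ = GM = 6.674×10⁻¹¹ × 6.268×10²² = 4.183×10¹² m³/s².
A synchronous orbit has period T, so by Kepler's third law a = (μT²/4π²)^(1/3).
μT²/4π² = 4.183×10¹² × (1.206×10⁵)² / 39.48 = 1.541×10²¹ m³.
a = 1.155×10⁷ m = 11551 km.

r_sync ≈ 11600 km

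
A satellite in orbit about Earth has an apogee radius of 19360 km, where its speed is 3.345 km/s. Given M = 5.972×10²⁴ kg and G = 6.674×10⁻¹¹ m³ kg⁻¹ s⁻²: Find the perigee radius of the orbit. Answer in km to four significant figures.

perigee radius ≈ 7224 km

μ = GM = 6.674×10⁻¹¹ × 5.972×10²⁴ = 3.986×10¹⁴ m³/s².
r_a = 1.936×10⁷ m.
Specific energy ε = v²/2 − μ/r = -1.499×10⁷ J/kg, so a = −μ/(2ε) = 1.329×10⁷ m.
The apsides satisfy r_p + r_a = 2a, so the perigee radius is 2a − r_a = 7.224×10⁶ m = 7224.1 km.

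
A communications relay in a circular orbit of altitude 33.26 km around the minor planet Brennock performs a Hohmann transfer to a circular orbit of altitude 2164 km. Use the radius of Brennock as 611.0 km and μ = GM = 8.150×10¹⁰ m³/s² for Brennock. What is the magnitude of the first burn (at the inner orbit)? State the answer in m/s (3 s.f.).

Δv ≈ 97.5 m/s

r₁ = 611.0 + 33.26 = 644.26 km = 6.4426×10⁵ m.
r₂ = 611.0 + 2164 = 2775.0 km = 2.7750×10⁶ m.
Transfer ellipse a_t = (r₁ + r₂)/2 = 1.710×10⁶ m.
At r₁: circular v_c1 = √(μ/r₁) = 355.7 m/s; transfer-periapsis v_p = √[μ(2/r₁ − 1/a_t)] = 453.1 m/s.
Δv₁ = v_p − v_c1 = 97.47 m/s.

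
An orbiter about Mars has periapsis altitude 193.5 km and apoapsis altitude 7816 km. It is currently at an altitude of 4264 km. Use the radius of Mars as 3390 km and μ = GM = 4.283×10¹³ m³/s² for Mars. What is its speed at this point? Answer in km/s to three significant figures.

r_p = 3390 + 193.5 = 3583.5 km = 3.5835×10⁶ m.
r_a = 3390 + 7816 = 11206 km = 1.1206×10⁷ m.
r = 3390 + 4264 = 7654.0 km = 7.654×10⁶ m.
Semi-major axis a = (r_p + r_a)/2 = 7394.8 km = 7.395×10⁶ m.
Vis-viva: v² = μ(2/r − 1/a) = 4.283×10¹³ × (2.613×10⁻⁷ − 1.352×10⁻⁷) = 5.400×10⁶ m²/s².
v = 2324 m/s = 2.324 km/s.

v ≈ 2.32 km/s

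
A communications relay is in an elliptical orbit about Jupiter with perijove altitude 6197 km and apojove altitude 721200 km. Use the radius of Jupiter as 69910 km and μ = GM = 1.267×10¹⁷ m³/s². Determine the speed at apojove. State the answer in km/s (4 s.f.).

v ≈ 5.302 km/s

r_p = 69910 + 6197 = 76107 km = 7.6107×10⁷ m.
r_a = 69910 + 721200 = 791110 km = 7.9111×10⁸ m.
Semi-major axis a = (r_p + r_a)/2 = 4.3361×10⁵ km = 4.336×10⁸ m.
Vis-viva: v² = μ(2/r − 1/a) = 1.267×10¹⁷ × (2.528×10⁻⁹ − 2.306×10⁻⁹) = 2.811×10⁷ m²/s².
v = 5302 m/s = 5.302 km/s.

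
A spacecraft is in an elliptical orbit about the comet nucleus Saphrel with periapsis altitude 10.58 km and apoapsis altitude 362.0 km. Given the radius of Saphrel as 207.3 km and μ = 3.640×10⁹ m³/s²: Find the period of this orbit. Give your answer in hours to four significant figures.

T ≈ 7.143 hours

r_p = 207.3 + 10.58 = 217.88 km = 2.1788×10⁵ m.
r_a = 207.3 + 362.0 = 569.30 km = 5.6930×10⁵ m.
Semi-major axis a = (r_p + r_a)/2 = (217.88 + 569.30)/2 = 393.59 km = 3.936×10⁵ m.
By Kepler's third law T = 2π√(a³/μ) = 2π × 4.093×10³ = 2.572×10⁴ s.
= 7.143 hours.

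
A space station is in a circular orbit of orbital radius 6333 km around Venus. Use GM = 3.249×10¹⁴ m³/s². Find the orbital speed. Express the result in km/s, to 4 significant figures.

r = 6333 km = 6.333×10⁶ m.
For a circular orbit v = √(μ/r) = √(3.249×10¹⁴ / 6.333×10⁶) = √(5.130×10⁷) = 7163 m/s.
That is 7.163 km/s.

v ≈ 7.163 km/s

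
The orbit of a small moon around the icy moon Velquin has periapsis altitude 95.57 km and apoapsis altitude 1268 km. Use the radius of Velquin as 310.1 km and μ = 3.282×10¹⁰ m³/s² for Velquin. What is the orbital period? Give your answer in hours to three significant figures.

r_p = 310.1 + 95.57 = 405.67 km = 4.0567×10⁵ m.
r_a = 310.1 + 1268 = 1578.1 km = 1.5781×10⁶ m.
Semi-major axis a = (r_p + r_a)/2 = (405.67 + 1578.1)/2 = 991.88 km = 9.919×10⁵ m.
By Kepler's third law T = 2π√(a³/μ) = 2π × 5.453×10³ = 3.426×10⁴ s.
= 9.517 hours.

T ≈ 9.52 hours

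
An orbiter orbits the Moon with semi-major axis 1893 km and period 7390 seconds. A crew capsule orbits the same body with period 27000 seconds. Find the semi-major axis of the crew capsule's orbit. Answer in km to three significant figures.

Kepler's third law: a³ ∝ T², so a₂ = a₁ (T₂/T₁)^(2/3).
T₂/T₁ = 3.654, (T₂/T₁)^(2/3) = 2.372.
a₂ = 1893 × 2.372 = 4491 km.

a₂ ≈ 4490 km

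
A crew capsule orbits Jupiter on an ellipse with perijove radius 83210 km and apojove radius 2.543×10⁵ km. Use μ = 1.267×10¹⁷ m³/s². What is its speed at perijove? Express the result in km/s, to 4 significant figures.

Semi-major axis a = (r_p + r_a)/2 = 1.6876×10⁵ km = 1.688×10⁸ m.
Vis-viva: v² = μ(2/r − 1/a) = 1.267×10¹⁷ × (2.404×10⁻⁸ − 5.926×10⁻⁹) = 2.295×10⁹ m²/s².
v = 47900 m/s = 47.90 km/s.

v ≈ 47.90 km/s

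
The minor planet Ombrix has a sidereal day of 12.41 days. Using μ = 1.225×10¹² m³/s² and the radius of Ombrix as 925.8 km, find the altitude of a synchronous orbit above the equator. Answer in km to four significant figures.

T = 12.41 days = 1.072×10⁶ s.
A synchronous orbit has period T, so by Kepler's third law a = (μT²/4π²)^(1/3).
μT²/4π² = 1.225×10¹² × (1.072×10⁶)² / 39.48 = 3.567×10²² m³.
a = 3.292×10⁷ m = 32919 km.
Altitude h = a − R = 32919 − 925.8 = 31993 km.

h_sync ≈ 31990 km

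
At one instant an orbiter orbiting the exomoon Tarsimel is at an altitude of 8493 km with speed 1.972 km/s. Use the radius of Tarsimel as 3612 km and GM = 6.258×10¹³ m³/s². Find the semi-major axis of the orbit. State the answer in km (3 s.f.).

a ≈ 9700 km

r = 3612 + 8493 = 12105 km = 1.210×10⁷ m.
Vis-viva rearranged: 1/a = 2/r − v²/μ = 1.652×10⁻⁷ − 6.214×10⁻⁸ = 1.031×10⁻⁷ m⁻¹.
a = 9.701×10⁶ m = 9701.2 km.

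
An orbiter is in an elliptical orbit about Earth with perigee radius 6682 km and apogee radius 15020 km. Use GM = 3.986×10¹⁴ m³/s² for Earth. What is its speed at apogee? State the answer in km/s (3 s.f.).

v ≈ 4.04 km/s

Semi-major axis a = (r_p + r_a)/2 = 10851 km = 1.085×10⁷ m.
Vis-viva: v² = μ(2/r − 1/a) = 3.986×10¹⁴ × (1.332×10⁻⁷ − 9.216×10⁻⁸) = 1.634×10⁷ m²/s².
v = 4043 m/s = 4.043 km/s.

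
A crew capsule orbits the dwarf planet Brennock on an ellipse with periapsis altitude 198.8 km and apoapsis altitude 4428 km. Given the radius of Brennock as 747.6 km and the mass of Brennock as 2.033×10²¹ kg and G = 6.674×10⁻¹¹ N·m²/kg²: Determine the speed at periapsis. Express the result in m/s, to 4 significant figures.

μ = GM = 6.674×10⁻¹¹ × 2.033×10²¹ = 1.357×10¹¹ m³/s².
r_p = 747.6 + 198.8 = 946.40 km = 9.4640×10⁵ m.
r_a = 747.6 + 4428 = 5175.6 km = 5.1756×10⁶ m.
Semi-major axis a = (r_p + r_a)/2 = 3061.0 km = 3.061×10⁶ m.
Vis-viva: v² = μ(2/r − 1/a) = 1.357×10¹¹ × (2.113×10⁻⁶ − 3.267×10⁻⁷) = 2.424×10⁵ m²/s².
v = 492.3 m/s.

v ≈ 492.3 m/s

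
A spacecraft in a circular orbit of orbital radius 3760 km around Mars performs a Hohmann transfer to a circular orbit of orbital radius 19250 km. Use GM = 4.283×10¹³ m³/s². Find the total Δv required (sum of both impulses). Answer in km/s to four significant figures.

r₁ = 3760 km = 3.760×10⁶ m.
r₂ = 19250 km = 1.925×10⁷ m.
Transfer ellipse a_t = (r₁ + r₂)/2 = 1.150×10⁷ m.
At r₁: circular v_c1 = √(μ/r₁) = 3375 m/s; transfer-periapsis v_p = √[μ(2/r₁ − 1/a_t)] = 4366 m/s.
Δv₁ = v_p − v_c1 = 990.6 m/s.
At r₂: circular v_c2 = √(μ/r₂) = 1492 m/s; transfer-apoapsis v_a = √[μ(2/r₂ − 1/a_t)] = 852.7 m/s.
Δv₂ = v_c2 − v_a = 638.9 m/s.
Total Δv = Δv₁ + Δv₂ = 1630 m/s = 1.630 km/s.

Δv_total ≈ 1.630 km/s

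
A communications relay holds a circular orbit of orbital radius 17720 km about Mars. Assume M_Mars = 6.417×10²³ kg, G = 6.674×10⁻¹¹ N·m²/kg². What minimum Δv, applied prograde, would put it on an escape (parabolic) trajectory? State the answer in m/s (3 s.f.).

μ = GM = 6.674×10⁻¹¹ × 6.417×10²³ = 4.283×10¹³ m³/s².
r = 17720 km = 1.772×10⁷ m.
Circular speed v_c = √(μ/r) = 1555 m/s.
Escape speed v_esc = √(2μ/r) = √2 × v_c = 2199 m/s.
Δv = v_esc − v_c = 643.9 m/s.

Δv ≈ 644 m/s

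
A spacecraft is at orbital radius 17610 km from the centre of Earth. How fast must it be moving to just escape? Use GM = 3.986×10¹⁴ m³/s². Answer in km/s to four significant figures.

r = 17610 km = 1.761×10⁷ m.
Escape speed v_esc = √(2μ/r) = √(2 × 3.986×10¹⁴ / 1.761×10⁷) = √(4.527×10⁷) = 6728 m/s.
= 6.728 km/s.

v_esc ≈ 6.728 km/s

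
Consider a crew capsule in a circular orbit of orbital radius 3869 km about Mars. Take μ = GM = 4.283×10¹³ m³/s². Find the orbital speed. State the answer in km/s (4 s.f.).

r = 3869 km = 3.869×10⁶ m.
For a circular orbit v = √(μ/r) = √(4.283×10¹³ / 3.869×10⁶) = √(1.107×10⁷) = 3327 m/s.
That is 3.327 km/s.

v ≈ 3.327 km/s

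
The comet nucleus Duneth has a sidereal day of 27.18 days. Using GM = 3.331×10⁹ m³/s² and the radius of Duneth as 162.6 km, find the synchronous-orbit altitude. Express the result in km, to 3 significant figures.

h_sync ≈ 7590 km

T = 27.18 days = 2.348×10⁶ s.
A synchronous orbit has period T, so by Kepler's third law a = (μT²/4π²)^(1/3).
μT²/4π² = 3.331×10⁹ × (2.348×10⁶)² / 39.48 = 4.653×10²⁰ m³.
a = 7.749×10⁶ m = 7749.0 km.
Altitude h = a − R = 7749.0 − 162.6 = 7586.4 km.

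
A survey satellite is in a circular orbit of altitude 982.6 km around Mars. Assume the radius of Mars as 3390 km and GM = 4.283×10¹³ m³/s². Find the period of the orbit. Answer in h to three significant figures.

T ≈ 2.44 h

r = 3390 + 982.6 = 4372.6 km = 4.3726×10⁶ m.
Kepler's third law: T = 2π√(r³/μ) = 2π√((4.373×10⁶)³ / 4.283×10¹³).
r³/μ = 1.952×10⁶ s², so T = 2π × 1.397×10³ = 8.778×10³ s.
Converting: 8.778×10³ s ÷ 3600 = 2.438 h.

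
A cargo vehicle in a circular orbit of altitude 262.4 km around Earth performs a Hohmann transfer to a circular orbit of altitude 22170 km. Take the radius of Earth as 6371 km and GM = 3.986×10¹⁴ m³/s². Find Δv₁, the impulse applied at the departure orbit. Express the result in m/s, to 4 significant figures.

Δv ≈ 2123 m/s

r₁ = 6371 + 262.4 = 6633.4 km = 6.6334×10⁶ m.
r₂ = 6371 + 22170 = 28541 km = 2.8541×10⁷ m.
Transfer ellipse a_t = (r₁ + r₂)/2 = 1.759×10⁷ m.
At r₁: circular v_c1 = √(μ/r₁) = 7752 m/s; transfer-perigee v_p = √[μ(2/r₁ − 1/a_t)] = 9875 m/s.
Δv₁ = v_p − v_c1 = 2123 m/s.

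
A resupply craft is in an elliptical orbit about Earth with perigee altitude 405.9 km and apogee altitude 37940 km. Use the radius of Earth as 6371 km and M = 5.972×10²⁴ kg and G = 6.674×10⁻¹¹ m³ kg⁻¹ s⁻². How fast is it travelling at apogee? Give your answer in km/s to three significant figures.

μ = GM = 6.674×10⁻¹¹ × 5.972×10²⁴ = 3.986×10¹⁴ m³/s².
r_p = 6371 + 405.9 = 6776.9 km = 6.7769×10⁶ m.
r_a = 6371 + 37940 = 44311 km = 4.4311×10⁷ m.
Semi-major axis a = (r_p + r_a)/2 = 25544 km = 2.554×10⁷ m.
Vis-viva: v² = μ(2/r − 1/a) = 3.986×10¹⁴ × (4.514×10⁻⁸ − 3.915×10⁻⁸) = 2.386×10⁶ m²/s².
v = 1545 m/s = 1.545 km/s.

v ≈ 1.54 km/s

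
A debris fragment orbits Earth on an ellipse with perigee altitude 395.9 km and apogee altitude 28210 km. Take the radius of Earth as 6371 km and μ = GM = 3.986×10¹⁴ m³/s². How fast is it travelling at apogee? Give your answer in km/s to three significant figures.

r_p = 6371 + 395.9 = 6766.9 km = 6.7669×10⁶ m.
r_a = 6371 + 28210 = 34581 km = 3.4581×10⁷ m.
Semi-major axis a = (r_p + r_a)/2 = 20674 km = 2.067×10⁷ m.
Vis-viva: v² = μ(2/r − 1/a) = 3.986×10¹⁴ × (5.784×10⁻⁸ − 4.837×10⁻⁸) = 3.773×10⁶ m²/s².
v = 1942 m/s = 1.942 km/s.

v ≈ 1.94 km/s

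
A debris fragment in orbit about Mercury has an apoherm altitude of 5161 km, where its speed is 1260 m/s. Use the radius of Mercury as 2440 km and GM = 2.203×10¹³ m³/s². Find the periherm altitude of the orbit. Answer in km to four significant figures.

periherm altitude ≈ 427.0 km

r_a = 2440 + 5161 = 7601.0 km = 7.601×10⁶ m.
Specific energy ε = v²/2 − μ/r = -2.105×10⁶ J/kg, so a = −μ/(2ε) = 5.234×10⁶ m.
The apsides satisfy r_p + r_a = 2a, so the periherm radius is 2a − r_a = 2.867×10⁶ m = 2867.0 km.
Periherm altitude = 2867.0 − 2440 = 427.03 km.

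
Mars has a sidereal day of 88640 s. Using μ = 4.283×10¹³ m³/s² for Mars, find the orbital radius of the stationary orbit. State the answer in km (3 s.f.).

A synchronous orbit has period T, so by Kepler's third law a = (μT²/4π²)^(1/3).
μT²/4π² = 4.283×10¹³ × (8.864×10⁴)² / 39.48 = 8.524×10²¹ m³.
a = 2.043×10⁷ m = 20428 km.

r_sync ≈ 20400 km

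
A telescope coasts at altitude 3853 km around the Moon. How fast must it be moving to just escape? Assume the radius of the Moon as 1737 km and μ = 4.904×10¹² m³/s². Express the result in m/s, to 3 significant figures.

r = 1737 + 3853 = 5590.0 km = 5.5900×10⁶ m.
Escape speed v_esc = √(2μ/r) = √(2 × 4.904×10¹² / 5.590×10⁶) = √(1.755×10⁶) = 1325 m/s.

v_esc ≈ 1320 m/s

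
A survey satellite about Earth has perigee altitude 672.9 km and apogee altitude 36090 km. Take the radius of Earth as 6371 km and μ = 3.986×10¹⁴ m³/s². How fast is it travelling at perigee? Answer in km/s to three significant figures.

r_p = 6371 + 672.9 = 7043.9 km = 7.0439×10⁶ m.
r_a = 6371 + 36090 = 42461 km = 4.2461×10⁷ m.
Semi-major axis a = (r_p + r_a)/2 = 24752 km = 2.475×10⁷ m.
Vis-viva: v² = μ(2/r − 1/a) = 3.986×10¹⁴ × (2.839×10⁻⁷ − 4.040×10⁻⁸) = 9.707×10⁷ m²/s².
v = 9853 m/s = 9.853 km/s.

v ≈ 9.85 km/s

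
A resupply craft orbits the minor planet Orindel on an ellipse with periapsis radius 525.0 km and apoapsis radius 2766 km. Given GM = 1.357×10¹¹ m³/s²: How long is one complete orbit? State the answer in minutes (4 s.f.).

T ≈ 600.0 minutes

Semi-major axis a = (r_p + r_a)/2 = (525.00 + 2766.0)/2 = 1645.5 km = 1.646×10⁶ m.
By Kepler's third law T = 2π√(a³/μ) = 2π × 5.730×10³ = 3.600×10⁴ s.
= 600.0 minutes.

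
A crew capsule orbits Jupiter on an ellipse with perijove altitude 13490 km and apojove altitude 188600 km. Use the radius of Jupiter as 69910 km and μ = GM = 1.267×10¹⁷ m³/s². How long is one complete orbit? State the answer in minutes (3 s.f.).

r_p = 69910 + 13490 = 83400 km = 8.3400×10⁷ m.
r_a = 69910 + 188600 = 258510 km = 2.5851×10⁸ m.
Semi-major axis a = (r_p + r_a)/2 = (83400 + 2.5851×10⁵)/2 = 1.7096×10⁵ km = 1.710×10⁸ m.
By Kepler's third law T = 2π√(a³/μ) = 2π × 6.280×10³ = 3.946×10⁴ s.
= 657.6 minutes.

T ≈ 658 minutes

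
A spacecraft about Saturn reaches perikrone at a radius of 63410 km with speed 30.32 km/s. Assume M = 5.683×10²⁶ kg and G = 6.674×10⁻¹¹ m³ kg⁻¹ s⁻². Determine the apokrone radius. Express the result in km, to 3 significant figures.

apokrone radius ≈ 2.10×10⁵ km

μ = GM = 6.674×10⁻¹¹ × 5.683×10²⁶ = 3.793×10¹⁶ m³/s².
r_p = 6.341×10⁷ m.
Specific energy ε = v²/2 − μ/r = -1.385×10⁸ J/kg, so a = −μ/(2ε) = 1.369×10⁸ m.
The apsides satisfy r_p + r_a = 2a, so the apokrone radius is 2a − r_p = 2.105×10⁸ m = 2.1045×10⁵ km.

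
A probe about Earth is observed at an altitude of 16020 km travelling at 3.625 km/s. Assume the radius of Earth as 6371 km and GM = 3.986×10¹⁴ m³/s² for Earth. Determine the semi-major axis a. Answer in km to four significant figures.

a ≈ 17740 km

r = 6371 + 16020 = 22391 km = 2.239×10⁷ m.
Vis-viva rearranged: 1/a = 2/r − v²/μ = 8.932×10⁻⁸ − 3.297×10⁻⁸ = 5.635×10⁻⁸ m⁻¹.
a = 1.774×10⁷ m = 17745 km.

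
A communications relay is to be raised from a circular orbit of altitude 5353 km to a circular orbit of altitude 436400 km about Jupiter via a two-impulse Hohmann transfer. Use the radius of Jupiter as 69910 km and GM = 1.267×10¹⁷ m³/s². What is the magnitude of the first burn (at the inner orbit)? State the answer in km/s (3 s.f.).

r₁ = 69910 + 5353 = 75263 km = 7.5263×10⁷ m.
r₂ = 69910 + 436400 = 506310 km = 5.0631×10⁸ m.
Transfer ellipse a_t = (r₁ + r₂)/2 = 2.908×10⁸ m.
At r₁: circular v_c1 = √(μ/r₁) = 41030 m/s; transfer-perijove v_p = √[μ(2/r₁ − 1/a_t)] = 54140 m/s.
Δv₁ = v_p − v_c1 = 13110 m/s.
= 13.11 km/s.

Δv ≈ 13.1 km/s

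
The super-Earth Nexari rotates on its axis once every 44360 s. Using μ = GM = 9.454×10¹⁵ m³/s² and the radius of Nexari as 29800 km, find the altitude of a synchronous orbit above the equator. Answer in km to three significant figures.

A synchronous orbit has period T, so by Kepler's third law a = (μT²/4π²)^(1/3).
μT²/4π² = 9.454×10¹⁵ × (4.436×10⁴)² / 39.48 = 4.712×10²³ m³.
a = 7.782×10⁷ m = 77818 km.
Altitude h = a − R = 77818 − 29800 = 48018 km.

h_sync ≈ 48000 km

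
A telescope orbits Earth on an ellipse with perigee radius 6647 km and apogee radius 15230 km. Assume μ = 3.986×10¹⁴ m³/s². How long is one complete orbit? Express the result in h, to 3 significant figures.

Semi-major axis a = (r_p + r_a)/2 = (6647.0 + 15230)/2 = 10938 km = 1.094×10⁷ m.
By Kepler's third law T = 2π√(a³/μ) = 2π × 1.812×10³ = 1.139×10⁴ s.
= 3.163 h.

T ≈ 3.16 h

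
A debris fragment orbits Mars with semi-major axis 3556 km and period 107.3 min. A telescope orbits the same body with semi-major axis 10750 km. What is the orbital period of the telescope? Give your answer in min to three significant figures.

T₂ ≈ 564 min

Kepler's third law: T² ∝ a³, so T₂ = T₁ (a₂/a₁)^(3/2).
a₂/a₁ = 3.023, (a₂/a₁)^(3/2) = 5.256.
T₂ = 107.3 × 5.256 = 564.0 min.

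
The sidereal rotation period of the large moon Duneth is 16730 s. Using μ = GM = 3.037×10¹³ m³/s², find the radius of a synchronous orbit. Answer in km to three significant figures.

A synchronous orbit has period T, so by Kepler's third law a = (μT²/4π²)^(1/3).
μT²/4π² = 3.037×10¹³ × (1.673×10⁴)² / 39.48 = 2.153×10²⁰ m³.
a = 5.994×10⁶ m = 5993.7 km.

r_sync ≈ 5990 km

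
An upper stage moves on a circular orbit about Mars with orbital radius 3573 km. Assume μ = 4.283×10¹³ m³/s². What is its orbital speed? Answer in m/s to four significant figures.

r = 3573 km = 3.573×10⁶ m.
For a circular orbit v = √(μ/r) = √(4.283×10¹³ / 3.573×10⁶) = √(1.199×10⁷) = 3462 m/s.

v ≈ 3462 m/s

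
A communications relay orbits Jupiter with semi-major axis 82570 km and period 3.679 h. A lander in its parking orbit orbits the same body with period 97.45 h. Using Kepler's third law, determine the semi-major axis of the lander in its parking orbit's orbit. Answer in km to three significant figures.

Kepler's third law: a³ ∝ T², so a₂ = a₁ (T₂/T₁)^(2/3).
T₂/T₁ = 26.49, (T₂/T₁)^(2/3) = 8.886.
a₂ = 82570 × 8.886 = 7.337×10⁵ km.

a₂ ≈ 7.34×10⁵ km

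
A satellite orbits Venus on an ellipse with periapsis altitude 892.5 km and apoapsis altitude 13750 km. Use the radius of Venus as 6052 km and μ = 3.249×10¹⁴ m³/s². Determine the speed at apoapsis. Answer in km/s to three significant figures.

v ≈ 2.92 km/s

r_p = 6052 + 892.5 = 6944.5 km = 6.9445×10⁶ m.
r_a = 6052 + 13750 = 19802 km = 1.9802×10⁷ m.
Semi-major axis a = (r_p + r_a)/2 = 13373 km = 1.337×10⁷ m.
Vis-viva: v² = μ(2/r − 1/a) = 3.249×10¹⁴ × (1.010×10⁻⁷ − 7.478×10⁻⁸) = 8.520×10⁶ m²/s².
v = 2919 m/s = 2.919 km/s.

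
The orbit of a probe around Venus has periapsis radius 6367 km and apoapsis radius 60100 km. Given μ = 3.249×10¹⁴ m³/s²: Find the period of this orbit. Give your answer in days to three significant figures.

Semi-major axis a = (r_p + r_a)/2 = (6367.0 + 60100)/2 = 33234 km = 3.323×10⁷ m.
By Kepler's third law T = 2π√(a³/μ) = 2π × 1.063×10⁴ = 6.678×10⁴ s.
= 0.773 days.

T ≈ 0.773 days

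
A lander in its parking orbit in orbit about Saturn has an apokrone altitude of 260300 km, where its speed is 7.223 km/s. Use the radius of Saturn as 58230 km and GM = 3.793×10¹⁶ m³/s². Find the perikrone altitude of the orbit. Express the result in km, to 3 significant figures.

r_a = 58230 + 260300 = 3.1853×10⁵ km = 3.185×10⁸ m.
Specific energy ε = v²/2 − μ/r = -9.299×10⁷ J/kg, so a = −μ/(2ε) = 2.039×10⁸ m.
The apsides satisfy r_p + r_a = 2a, so the perikrone radius is 2a − r_a = 8.935×10⁷ m = 89353 km.
Perikrone altitude = 89353 − 58230 = 31123 km.

perikrone altitude ≈ 31100 km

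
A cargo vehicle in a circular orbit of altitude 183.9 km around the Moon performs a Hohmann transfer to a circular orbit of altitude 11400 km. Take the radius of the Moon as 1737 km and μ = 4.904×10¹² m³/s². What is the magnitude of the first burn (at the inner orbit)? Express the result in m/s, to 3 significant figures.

r₁ = 1737 + 183.9 = 1920.9 km = 1.9209×10⁶ m.
r₂ = 1737 + 11400 = 13137 km = 1.3137×10⁷ m.
Transfer ellipse a_t = (r₁ + r₂)/2 = 7.529×10⁶ m.
At r₁: circular v_c1 = √(μ/r₁) = 1598 m/s; transfer-perilune v_p = √[μ(2/r₁ − 1/a_t)] = 2111 m/s.
Δv₁ = v_p − v_c1 = 512.8 m/s.

Δv ≈ 513 m/s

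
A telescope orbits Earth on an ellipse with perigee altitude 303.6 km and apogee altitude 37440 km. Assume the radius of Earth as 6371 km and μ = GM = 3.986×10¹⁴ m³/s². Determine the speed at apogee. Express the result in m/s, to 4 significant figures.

r_p = 6371 + 303.6 = 6674.6 km = 6.6746×10⁶ m.
r_a = 6371 + 37440 = 43811 km = 4.3811×10⁷ m.
Semi-major axis a = (r_p + r_a)/2 = 25243 km = 2.524×10⁷ m.
Vis-viva: v² = μ(2/r − 1/a) = 3.986×10¹⁴ × (4.565×10⁻⁸ − 3.962×10⁻⁸) = 2.406×10⁶ m²/s².
v = 1551 m/s.

v ≈ 1551 m/s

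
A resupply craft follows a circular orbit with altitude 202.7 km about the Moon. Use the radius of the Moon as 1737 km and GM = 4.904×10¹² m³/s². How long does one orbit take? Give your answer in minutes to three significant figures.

r = 1737 + 202.7 = 1939.7 km = 1.9397×10⁶ m.
Kepler's third law: T = 2π√(r³/μ) = 2π√((1.940×10⁶)³ / 4.904×10¹²).
r³/μ = 1.488×10⁶ s², so T = 2π × 1.220×10³ = 7.665×10³ s.
Converting: 7.665×10³ s ÷ 60.00 = 127.7 minutes.

T ≈ 128 minutes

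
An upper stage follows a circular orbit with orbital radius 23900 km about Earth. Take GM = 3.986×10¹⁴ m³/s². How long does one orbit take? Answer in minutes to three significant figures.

r = 23900 km = 2.390×10⁷ m.
Kepler's third law: T = 2π√(r³/μ) = 2π√((2.390×10⁷)³ / 3.986×10¹⁴).
r³/μ = 3.425×10⁷ s², so T = 2π × 5.852×10³ = 3.677×10⁴ s.
Converting: 3.677×10⁴ s ÷ 60.00 = 612.9 minutes.

T ≈ 613 minutes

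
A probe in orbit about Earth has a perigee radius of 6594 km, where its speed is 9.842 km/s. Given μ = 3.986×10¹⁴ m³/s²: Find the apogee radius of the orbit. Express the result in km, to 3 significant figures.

apogee radius ≈ 26600 km

r_p = 6.594×10⁶ m.
Specific energy ε = v²/2 − μ/r = -1.202×10⁷ J/kg, so a = −μ/(2ε) = 1.659×10⁷ m.
The apsides satisfy r_p + r_a = 2a, so the apogee radius is 2a − r_p = 2.658×10⁷ m = 26577 km.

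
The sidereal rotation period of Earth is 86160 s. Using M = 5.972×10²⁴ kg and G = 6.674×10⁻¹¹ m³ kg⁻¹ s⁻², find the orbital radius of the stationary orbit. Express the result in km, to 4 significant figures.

μ = GM = 6.674×10⁻¹¹ × 5.972×10²⁴ = 3.986×10¹⁴ m³/s².
A synchronous orbit has period T, so by Kepler's third law a = (μT²/4π²)^(1/3).
μT²/4π² = 3.986×10¹⁴ × (8.616×10⁴)² / 39.48 = 7.495×10²² m³.
a = 4.216×10⁷ m = 42162 km.

r_sync ≈ 42160 km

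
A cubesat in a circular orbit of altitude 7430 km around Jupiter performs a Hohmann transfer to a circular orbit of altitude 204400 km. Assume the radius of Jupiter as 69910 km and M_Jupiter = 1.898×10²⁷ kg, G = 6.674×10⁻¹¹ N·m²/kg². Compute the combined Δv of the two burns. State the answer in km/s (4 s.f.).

μ = GM = 6.674×10⁻¹¹ × 1.898×10²⁷ = 1.267×10¹⁷ m³/s².
r₁ = 69910 + 7430 = 77340 km = 7.7340×10⁷ m.
r₂ = 69910 + 204400 = 274310 km = 2.7431×10⁸ m.
Transfer ellipse a_t = (r₁ + r₂)/2 = 1.758×10⁸ m.
At r₁: circular v_c1 = √(μ/r₁) = 40470 m/s; transfer-perijove v_p = √[μ(2/r₁ − 1/a_t)] = 50550 m/s.
Δv₁ = v_p − v_c1 = 10080 m/s.
At r₂: circular v_c2 = √(μ/r₂) = 21490 m/s; transfer-apojove v_a = √[μ(2/r₂ − 1/a_t)] = 14250 m/s.
Δv₂ = v_c2 − v_a = 7237 m/s.
Total Δv = Δv₁ + Δv₂ = 17320 m/s = 17.32 km/s.

Δv_total ≈ 17.32 km/s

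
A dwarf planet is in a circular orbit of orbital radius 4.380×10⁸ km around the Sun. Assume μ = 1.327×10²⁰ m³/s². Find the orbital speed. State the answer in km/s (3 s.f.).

v ≈ 17.4 km/s

r = 4.380×10⁸ km = 4.380×10¹¹ m.
For a circular orbit v = √(μ/r) = √(1.327×10²⁰ / 4.380×10¹¹) = √(3.030×10⁸) = 17410 m/s.
That is 17.41 km/s.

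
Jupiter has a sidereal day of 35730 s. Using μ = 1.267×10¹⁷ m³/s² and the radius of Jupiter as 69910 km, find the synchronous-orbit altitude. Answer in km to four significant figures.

A synchronous orbit has period T, so by Kepler's third law a = (μT²/4π²)^(1/3).
μT²/4π² = 1.267×10¹⁷ × (3.573×10⁴)² / 39.48 = 4.097×10²⁴ m³.
a = 1.600×10⁸ m = 1.6002×10⁵ km.
Altitude h = a − R = 1.6002×10⁵ − 69910 = 90105 km.

h_sync ≈ 90110 km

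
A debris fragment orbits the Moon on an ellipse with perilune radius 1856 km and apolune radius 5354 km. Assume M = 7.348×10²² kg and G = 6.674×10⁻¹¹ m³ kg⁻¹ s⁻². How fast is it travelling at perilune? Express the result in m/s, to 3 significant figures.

μ = GM = 6.674×10⁻¹¹ × 7.348×10²² = 4.904×10¹² m³/s².
Semi-major axis a = (r_p + r_a)/2 = 3605.0 km = 3.605×10⁶ m.
Vis-viva: v² = μ(2/r − 1/a) = 4.904×10¹² × (1.078×10⁻⁶ − 2.774×10⁻⁷) = 3.924×10⁶ m²/s².
v = 1981 m/s.

v ≈ 1980 m/s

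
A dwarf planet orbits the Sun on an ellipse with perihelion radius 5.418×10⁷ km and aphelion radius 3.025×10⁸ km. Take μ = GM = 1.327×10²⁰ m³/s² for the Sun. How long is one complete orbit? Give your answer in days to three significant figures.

T ≈ 475 days

Semi-major axis a = (r_p + r_a)/2 = (5.4180×10⁷ + 3.0250×10⁸)/2 = 1.7834×10⁸ km = 1.783×10¹¹ m.
By Kepler's third law T = 2π√(a³/μ) = 2π × 6.538×10⁶ = 4.108×10⁷ s.
= 475.4 days.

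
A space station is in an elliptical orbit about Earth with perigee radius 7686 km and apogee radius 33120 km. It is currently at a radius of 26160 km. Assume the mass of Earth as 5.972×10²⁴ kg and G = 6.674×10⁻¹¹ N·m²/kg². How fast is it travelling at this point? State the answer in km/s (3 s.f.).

μ = GM = 6.674×10⁻¹¹ × 5.972×10²⁴ = 3.986×10¹⁴ m³/s².
Semi-major axis a = (r_p + r_a)/2 = 20403 km = 2.040×10⁷ m.
Vis-viva: v² = μ(2/r − 1/a) = 3.986×10¹⁴ × (7.645×10⁻⁸ − 4.901×10⁻⁸) = 1.094×10⁷ m²/s².
v = 3307 m/s = 3.307 km/s.

v ≈ 3.31 km/s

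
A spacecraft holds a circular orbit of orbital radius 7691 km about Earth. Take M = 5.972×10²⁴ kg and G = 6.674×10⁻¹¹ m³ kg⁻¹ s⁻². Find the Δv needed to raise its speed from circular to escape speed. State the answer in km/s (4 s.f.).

Δv ≈ 2.982 km/s

μ = GM = 6.674×10⁻¹¹ × 5.972×10²⁴ = 3.986×10¹⁴ m³/s².
r = 7691 km = 7.691×10⁶ m.
Circular speed v_c = √(μ/r) = 7199 m/s.
Escape speed v_esc = √(2μ/r) = √2 × v_c = 10180 m/s.
Δv = v_esc − v_c = 2982 m/s = 2.982 km/s.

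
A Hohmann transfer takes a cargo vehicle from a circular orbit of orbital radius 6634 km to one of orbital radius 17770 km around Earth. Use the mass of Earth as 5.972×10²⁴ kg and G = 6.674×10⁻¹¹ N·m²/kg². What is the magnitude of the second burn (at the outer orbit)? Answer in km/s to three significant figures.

μ = GM = 6.674×10⁻¹¹ × 5.972×10²⁴ = 3.986×10¹⁴ m³/s².
r₁ = 6634 km = 6.634×10⁶ m.
r₂ = 17770 km = 1.777×10⁷ m.
Transfer ellipse a_t = (r₁ + r₂)/2 = 1.220×10⁷ m.
At r₁: circular v_c1 = √(μ/r₁) = 7751 m/s; transfer-perigee v_p = √[μ(2/r₁ − 1/a_t)] = 9354 m/s.
At r₂: circular v_c2 = √(μ/r₂) = 4736 m/s; transfer-apogee v_a = √[μ(2/r₂ − 1/a_t)] = 3492 m/s.
Δv₂ = v_c2 − v_a = 1244 m/s.
= 1.244 km/s.

Δv ≈ 1.24 km/s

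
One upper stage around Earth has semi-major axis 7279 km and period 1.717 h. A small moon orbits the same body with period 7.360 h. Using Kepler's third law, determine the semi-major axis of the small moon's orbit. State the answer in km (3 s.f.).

a₂ ≈ 19200 km

Kepler's third law: a³ ∝ T², so a₂ = a₁ (T₂/T₁)^(2/3).
T₂/T₁ = 4.287, (T₂/T₁)^(2/3) = 2.639.
a₂ = 7279 × 2.639 = 19210 km.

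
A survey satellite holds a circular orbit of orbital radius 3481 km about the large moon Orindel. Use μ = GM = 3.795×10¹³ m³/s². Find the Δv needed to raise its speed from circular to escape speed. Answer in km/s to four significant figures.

r = 3481 km = 3.481×10⁶ m.
Circular speed v_c = √(μ/r) = 3302 m/s.
Escape speed v_esc = √(2μ/r) = √2 × v_c = 4669 m/s.
Δv = v_esc − v_c = 1368 m/s = 1.368 km/s.

Δv ≈ 1.368 km/s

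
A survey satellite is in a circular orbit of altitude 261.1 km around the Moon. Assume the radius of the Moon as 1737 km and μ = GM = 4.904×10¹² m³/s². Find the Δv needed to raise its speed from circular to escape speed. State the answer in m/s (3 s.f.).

Δv ≈ 649 m/s

r = 1737 + 261.1 = 1998.1 km = 1.9981×10⁶ m.
Circular speed v_c = √(μ/r) = 1567 m/s.
Escape speed v_esc = √(2μ/r) = √2 × v_c = 2216 m/s.
Δv = v_esc − v_c = 648.9 m/s.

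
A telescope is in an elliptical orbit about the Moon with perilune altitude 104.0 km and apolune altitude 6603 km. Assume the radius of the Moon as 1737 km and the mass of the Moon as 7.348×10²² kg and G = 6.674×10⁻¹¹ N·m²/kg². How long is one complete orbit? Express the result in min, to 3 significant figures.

T ≈ 543 min

μ = GM = 6.674×10⁻¹¹ × 7.348×10²² = 4.904×10¹² m³/s².
r_p = 1737 + 104.0 = 1841.0 km = 1.8410×10⁶ m.
r_a = 1737 + 6603 = 8340.0 km = 8.3400×10⁶ m.
Semi-major axis a = (r_p + r_a)/2 = (1841.0 + 8340.0)/2 = 5090.5 km = 5.090×10⁶ m.
By Kepler's third law T = 2π√(a³/μ) = 2π × 5.186×10³ = 3.259×10⁴ s.
= 543.1 min.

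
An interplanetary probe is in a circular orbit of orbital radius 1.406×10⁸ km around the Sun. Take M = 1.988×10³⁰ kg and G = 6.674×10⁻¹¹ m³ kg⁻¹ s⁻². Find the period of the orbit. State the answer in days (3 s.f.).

μ = GM = 6.674×10⁻¹¹ × 1.988×10³⁰ = 1.327×10²⁰ m³/s².
r = 1.406×10⁸ km = 1.406×10¹¹ m.
Kepler's third law: T = 2π√(r³/μ) = 2π√((1.406×10¹¹)³ / 1.327×10²⁰).
r³/μ = 2.095×10¹³ s², so T = 2π × 4.577×10⁶ = 2.876×10⁷ s.
Converting: 2.876×10⁷ s ÷ 86400 = 332.8 days.

T ≈ 333 days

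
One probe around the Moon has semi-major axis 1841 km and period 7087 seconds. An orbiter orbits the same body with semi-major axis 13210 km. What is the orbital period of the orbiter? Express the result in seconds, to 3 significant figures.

T₂ ≈ 1.36×10⁵ seconds

Kepler's third law: T² ∝ a³, so T₂ = T₁ (a₂/a₁)^(3/2).
a₂/a₁ = 7.175, (a₂/a₁)^(3/2) = 19.22.
T₂ = 7087 × 19.22 = 1.362×10⁵ seconds.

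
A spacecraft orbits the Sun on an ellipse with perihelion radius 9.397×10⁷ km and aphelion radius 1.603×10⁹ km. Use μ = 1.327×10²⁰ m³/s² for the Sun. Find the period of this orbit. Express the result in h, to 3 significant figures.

Semi-major axis a = (r_p + r_a)/2 = (9.3970×10⁷ + 1.6030×10⁹)/2 = 8.4848×10⁸ km = 8.485×10¹¹ m.
By Kepler's third law T = 2π√(a³/μ) = 2π × 6.785×10⁷ = 4.263×10⁸ s.
= 1.184×10⁵ h.

T ≈ 118000 h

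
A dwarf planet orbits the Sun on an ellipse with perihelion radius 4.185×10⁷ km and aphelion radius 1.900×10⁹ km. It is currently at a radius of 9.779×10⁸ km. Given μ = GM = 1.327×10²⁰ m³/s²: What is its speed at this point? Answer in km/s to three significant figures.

Semi-major axis a = (r_p + r_a)/2 = 9.7092×10⁸ km = 9.709×10¹¹ m.
Vis-viva: v² = μ(2/r − 1/a) = 1.327×10²⁰ × (2.045×10⁻¹² − 1.030×10⁻¹²) = 1.347×10⁸ m²/s².
v = 11610 m/s = 11.61 km/s.

v ≈ 11.6 km/s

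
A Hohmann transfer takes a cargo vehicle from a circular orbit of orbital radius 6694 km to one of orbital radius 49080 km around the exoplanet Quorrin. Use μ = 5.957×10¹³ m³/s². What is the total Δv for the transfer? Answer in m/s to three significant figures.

Δv_total ≈ 1540 m/s

r₁ = 6694 km = 6.694×10⁶ m.
r₂ = 49080 km = 4.908×10⁷ m.
Transfer ellipse a_t = (r₁ + r₂)/2 = 2.789×10⁷ m.
At r₁: circular v_c1 = √(μ/r₁) = 2983 m/s; transfer-periapsis v_p = √[μ(2/r₁ − 1/a_t)] = 3958 m/s.
Δv₁ = v_p − v_c1 = 974.4 m/s.
At r₂: circular v_c2 = √(μ/r₂) = 1102 m/s; transfer-apoapsis v_a = √[μ(2/r₂ − 1/a_t)] = 539.8 m/s.
Δv₂ = v_c2 − v_a = 561.9 m/s.
Total Δv = Δv₁ + Δv₂ = 1536 m/s.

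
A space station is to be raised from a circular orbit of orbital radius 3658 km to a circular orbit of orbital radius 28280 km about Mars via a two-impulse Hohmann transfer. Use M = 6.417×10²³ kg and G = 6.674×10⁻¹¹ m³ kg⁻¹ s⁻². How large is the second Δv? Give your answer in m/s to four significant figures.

Δv ≈ 641.6 m/s

μ = GM = 6.674×10⁻¹¹ × 6.417×10²³ = 4.283×10¹³ m³/s².
r₁ = 3658 km = 3.658×10⁶ m.
r₂ = 28280 km = 2.828×10⁷ m.
Transfer ellipse a_t = (r₁ + r₂)/2 = 1.597×10⁷ m.
At r₁: circular v_c1 = √(μ/r₁) = 3422 m/s; transfer-periapsis v_p = √[μ(2/r₁ − 1/a_t)] = 4553 m/s.
At r₂: circular v_c2 = √(μ/r₂) = 1231 m/s; transfer-apoapsis v_a = √[μ(2/r₂ − 1/a_t)] = 589.0 m/s.
Δv₂ = v_c2 − v_a = 641.6 m/s.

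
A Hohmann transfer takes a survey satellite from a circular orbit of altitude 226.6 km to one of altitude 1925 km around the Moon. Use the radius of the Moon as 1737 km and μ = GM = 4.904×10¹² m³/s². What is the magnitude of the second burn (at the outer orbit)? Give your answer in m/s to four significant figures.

r₁ = 1737 + 226.6 = 1963.6 km = 1.9636×10⁶ m.
r₂ = 1737 + 1925 = 3662.0 km = 3.6620×10⁶ m.
Transfer ellipse a_t = (r₁ + r₂)/2 = 2.813×10⁶ m.
At r₁: circular v_c1 = √(μ/r₁) = 1580 m/s; transfer-perilune v_p = √[μ(2/r₁ − 1/a_t)] = 1803 m/s.
At r₂: circular v_c2 = √(μ/r₂) = 1157 m/s; transfer-apolune v_a = √[μ(2/r₂ − 1/a_t)] = 966.9 m/s.
Δv₂ = v_c2 − v_a = 190.3 m/s.

Δv ≈ 190.3 m/s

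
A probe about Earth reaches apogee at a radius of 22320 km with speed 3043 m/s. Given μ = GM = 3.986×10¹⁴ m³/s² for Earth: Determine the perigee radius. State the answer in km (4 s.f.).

r_a = 2.232×10⁷ m.
Specific energy ε = v²/2 − μ/r = -1.323×10⁷ J/kg, so a = −μ/(2ε) = 1.507×10⁷ m.
The apsides satisfy r_p + r_a = 2a, so the perigee radius is 2a − r_a = 7.812×10⁶ m = 7811.9 km.

perigee radius ≈ 7812 km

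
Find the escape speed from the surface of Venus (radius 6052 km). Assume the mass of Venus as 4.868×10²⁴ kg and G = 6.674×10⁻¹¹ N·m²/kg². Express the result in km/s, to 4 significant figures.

v_esc ≈ 10.36 km/s

μ = GM = 6.674×10⁻¹¹ × 4.868×10²⁴ = 3.249×10¹⁴ m³/s².
r = R = 6.052×10⁶ m.
Escape speed v_esc = √(2μ/r) = √(2 × 3.249×10¹⁴ / 6.052×10⁶) = √(1.074×10⁸) = 10360 m/s.
= 10.36 km/s.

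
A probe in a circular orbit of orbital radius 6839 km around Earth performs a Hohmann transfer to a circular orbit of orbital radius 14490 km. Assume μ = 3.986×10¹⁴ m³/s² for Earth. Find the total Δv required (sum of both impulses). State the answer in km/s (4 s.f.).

r₁ = 6839 km = 6.839×10⁶ m.
r₂ = 14490 km = 1.449×10⁷ m.
Transfer ellipse a_t = (r₁ + r₂)/2 = 1.066×10⁷ m.
At r₁: circular v_c1 = √(μ/r₁) = 7634 m/s; transfer-perigee v_p = √[μ(2/r₁ − 1/a_t)] = 8899 m/s.
Δv₁ = v_p − v_c1 = 1265 m/s.
At r₂: circular v_c2 = √(μ/r₂) = 5245 m/s; transfer-apogee v_a = √[μ(2/r₂ − 1/a_t)] = 4200 m/s.
Δv₂ = v_c2 − v_a = 1045 m/s.
Total Δv = Δv₁ + Δv₂ = 2309 m/s = 2.309 km/s.

Δv_total ≈ 2.309 km/s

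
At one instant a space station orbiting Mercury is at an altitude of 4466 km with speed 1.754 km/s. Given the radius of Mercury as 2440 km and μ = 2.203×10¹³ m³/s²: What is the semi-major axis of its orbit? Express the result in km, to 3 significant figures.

r = 2440 + 4466 = 6906.0 km = 6.906×10⁶ m.
Vis-viva rearranged: 1/a = 2/r − v²/μ = 2.896×10⁻⁷ − 1.397×10⁻⁷ = 1.500×10⁻⁷ m⁻¹.
a = 6.669×10⁶ m = 6668.8 km.

a ≈ 6670 km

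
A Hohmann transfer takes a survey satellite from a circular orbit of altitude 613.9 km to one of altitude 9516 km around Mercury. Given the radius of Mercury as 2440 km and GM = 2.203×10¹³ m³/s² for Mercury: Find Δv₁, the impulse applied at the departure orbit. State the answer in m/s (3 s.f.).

r₁ = 2440 + 613.9 = 3053.9 km = 3.0539×10⁶ m.
r₂ = 2440 + 9516 = 11956 km = 1.1956×10⁷ m.
Transfer ellipse a_t = (r₁ + r₂)/2 = 7.505×10⁶ m.
At r₁: circular v_c1 = √(μ/r₁) = 2686 m/s; transfer-periherm v_p = √[μ(2/r₁ − 1/a_t)] = 3390 m/s.
Δv₁ = v_p − v_c1 = 704.2 m/s.

Δv ≈ 704 m/s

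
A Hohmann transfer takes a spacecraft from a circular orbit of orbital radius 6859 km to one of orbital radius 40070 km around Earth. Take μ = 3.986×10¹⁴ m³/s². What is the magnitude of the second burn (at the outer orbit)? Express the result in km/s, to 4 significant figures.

Δv ≈ 1.449 km/s

r₁ = 6859 km = 6.859×10⁶ m.
r₂ = 40070 km = 4.007×10⁷ m.
Transfer ellipse a_t = (r₁ + r₂)/2 = 2.346×10⁷ m.
At r₁: circular v_c1 = √(μ/r₁) = 7623 m/s; transfer-perigee v_p = √[μ(2/r₁ − 1/a_t)] = 9962 m/s.
At r₂: circular v_c2 = √(μ/r₂) = 3154 m/s; transfer-apogee v_a = √[μ(2/r₂ − 1/a_t)] = 1705 m/s.
Δv₂ = v_c2 − v_a = 1449 m/s.
= 1.449 km/s.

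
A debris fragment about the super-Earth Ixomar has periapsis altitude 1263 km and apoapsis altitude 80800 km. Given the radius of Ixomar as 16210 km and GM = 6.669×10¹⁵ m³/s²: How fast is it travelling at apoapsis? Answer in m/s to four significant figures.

r_p = 16210 + 1263 = 17473 km = 1.7473×10⁷ m.
r_a = 16210 + 80800 = 97010 km = 9.7010×10⁷ m.
Semi-major axis a = (r_p + r_a)/2 = 57242 km = 5.724×10⁷ m.
Vis-viva: v² = μ(2/r − 1/a) = 6.669×10¹⁵ × (2.062×10⁻⁸ − 1.747×10⁻⁸) = 2.098×10⁷ m²/s².
v = 4581 m/s.

v ≈ 4581 m/s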